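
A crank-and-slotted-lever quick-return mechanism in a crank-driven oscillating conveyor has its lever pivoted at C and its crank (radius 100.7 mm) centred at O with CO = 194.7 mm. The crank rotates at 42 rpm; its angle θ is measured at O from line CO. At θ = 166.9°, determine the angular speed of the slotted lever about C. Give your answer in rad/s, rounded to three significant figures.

ω = 4.398 rad/s (from 42 rpm).
Crank pin A relative to C: A = (d + r cosθ, r sinθ); lever angle φ = atan2(r sinθ, d + r cosθ).
Differentiating tanφ: φ̇ = rω(d cosθ + r)/(d² + r² + 2dr cosθ).
d² + r² + 2dr cosθ = |CA|² = 0.00985647 m²;  d cosθ + r = -0.088933 m.
|ω_lever| = |0.1007·4.398·-0.088933| / 0.00985647 = 3.9962 rad/s.

4.00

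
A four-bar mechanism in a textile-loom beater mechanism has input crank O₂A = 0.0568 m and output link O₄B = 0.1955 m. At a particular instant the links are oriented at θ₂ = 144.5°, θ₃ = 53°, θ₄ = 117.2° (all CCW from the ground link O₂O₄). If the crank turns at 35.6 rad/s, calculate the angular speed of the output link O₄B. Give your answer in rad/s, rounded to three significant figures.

11.5

ω₂ = 35.6 rad/s
Differentiating the loop-closure r₂e^{iθ₂}+r₃e^{iθ₃}=r₁+r₄e^{iθ₄} gives r₂ω₂e^{iθ₂}+r₃ω₃e^{iθ₃}=r₄ω₄e^{iθ₄}.
Eliminating the other unknown: ω₄ = r₂ω₂ sin(θ₂−θ₃) / [r₄ sin(θ₄−θ₃)].
Numerator sine = +0.99966; denominator sine = +0.90032.
Result = 0.0568·35.6·(+0.99966) / (0.1955·(+0.90032)) = +11.484 rad/s; magnitude 11.484 rad/s.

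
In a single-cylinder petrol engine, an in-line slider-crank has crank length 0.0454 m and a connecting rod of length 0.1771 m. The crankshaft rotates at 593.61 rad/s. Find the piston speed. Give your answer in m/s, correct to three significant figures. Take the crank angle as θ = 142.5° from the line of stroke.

13.0

ω = 593.6 rad/s
For an in-line slider-crank, x = r cosθ + √(L² − r² sin²θ), so v = −rω sinθ·[1 + r cosθ/√(L² − r² sin²θ)].
With r = 0.0454 m, L = 0.1771 m, θ = 142.5°: √(L² − r² sin²θ) = 0.17493 m.
v = −0.0454·593.6·0.60876·[1 + 0.0454·-0.79335/0.17493] = -13.028 m/s.
|v| = 13.028 m/s.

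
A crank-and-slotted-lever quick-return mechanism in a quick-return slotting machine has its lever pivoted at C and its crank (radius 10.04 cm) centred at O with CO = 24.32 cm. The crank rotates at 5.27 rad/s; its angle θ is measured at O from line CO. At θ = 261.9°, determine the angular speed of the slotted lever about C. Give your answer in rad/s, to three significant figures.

0.561

ω = 5.27 rad/s
Crank pin A relative to C: A = (d + r cosθ, r sinθ); lever angle φ = atan2(r sinθ, d + r cosθ).
Differentiating tanφ: φ̇ = rω(d cosθ + r)/(d² + r² + 2dr cosθ).
d² + r² + 2dr cosθ = |CA|² = 0.0623456 m²;  d cosθ + r = +0.066133 m.
|ω_lever| = |0.1004·5.27·+0.066133| / 0.0623456 = 0.56125 rad/s.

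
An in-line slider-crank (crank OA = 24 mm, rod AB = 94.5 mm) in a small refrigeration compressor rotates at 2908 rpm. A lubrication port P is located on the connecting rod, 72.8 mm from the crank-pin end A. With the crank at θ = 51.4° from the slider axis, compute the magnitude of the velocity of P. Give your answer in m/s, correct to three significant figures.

ω = 304.5 rad/s.  Crank-pin speed |V_A| = rω = 7.3086 m/s, perpendicular to OA.
Rod angle: sinφ = −(r/L) sinθ ⇒ φ = -11.448°; ω_rod = −rω cosθ/√(L²−r²sin²θ) = -49.23 rad/s.
V_P = V_A + ω_rod × AP, with AP = 0.0728 m along the rod.
Components: V_Px = −rω sinθ − a·ω_rod·sinφ = -6.4232 m/s;  V_Py = rω cosθ + a·ω_rod·cosφ = +1.047 m/s.
|V_P| = √(V_Px² + V_Py²) = 6.5079 m/s.

6.51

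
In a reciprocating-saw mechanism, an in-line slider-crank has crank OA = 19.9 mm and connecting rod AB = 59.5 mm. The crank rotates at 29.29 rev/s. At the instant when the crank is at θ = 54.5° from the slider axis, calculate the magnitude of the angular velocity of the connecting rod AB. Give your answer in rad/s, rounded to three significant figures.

ω = 184 rad/s (converted from 29.29 rev/s).
The rod makes angle φ with the slider axis where L sinφ = r sinθ; differentiating, L cosφ·φ̇ = r ω cosθ.
L cosφ = √(L² − r² sin²θ) = 0.057252 m.
|ω_rod| = r ω |cosθ| / √(L² − r² sin²θ) = 0.0199·184·0.58070/0.057252 = 37.146 rad/s.

37.1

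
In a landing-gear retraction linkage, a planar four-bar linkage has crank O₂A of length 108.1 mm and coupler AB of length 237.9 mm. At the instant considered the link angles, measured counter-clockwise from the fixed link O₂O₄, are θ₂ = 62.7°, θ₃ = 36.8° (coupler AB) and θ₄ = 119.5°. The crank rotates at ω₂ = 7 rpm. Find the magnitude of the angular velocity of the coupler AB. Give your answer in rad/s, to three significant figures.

ω₂ = 0.733 rad/s (from 7 rpm).
Differentiating the loop-closure r₂e^{iθ₂}+r₃e^{iθ₃}=r₁+r₄e^{iθ₄} gives r₂ω₂e^{iθ₂}+r₃ω₃e^{iθ₃}=r₄ω₄e^{iθ₄}.
Eliminating the other unknown: ω₃ = r₂ω₂ sin(θ₄−θ₂) / [r₃ sin(θ₃−θ₄)].
Numerator sine = +0.83676; denominator sine = -0.99189.
Result = 0.1081·0.733·(+0.83676) / (0.2379·(-0.99189)) = -0.28099 rad/s; magnitude 0.28099 rad/s.

0.281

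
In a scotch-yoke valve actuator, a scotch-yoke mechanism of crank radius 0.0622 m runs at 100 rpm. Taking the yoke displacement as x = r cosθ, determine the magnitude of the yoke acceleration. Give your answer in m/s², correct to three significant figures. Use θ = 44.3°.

ω = 10.47 rad/s (from 100 rpm).
x = r cosθ ⇒ ẍ = −rω² cosθ (ω constant).
|a| = rω²|cosθ| = 0.0622·(10.47)²·|cos 44.3°| = 4.8817 m/s².

4.88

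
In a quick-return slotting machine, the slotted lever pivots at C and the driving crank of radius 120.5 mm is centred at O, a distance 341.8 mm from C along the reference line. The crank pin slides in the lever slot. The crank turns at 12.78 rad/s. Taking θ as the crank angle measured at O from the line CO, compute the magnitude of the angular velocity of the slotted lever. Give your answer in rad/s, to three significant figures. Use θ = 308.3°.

2.81

ω = 12.78 rad/s
Crank pin A relative to C: A = (d + r cosθ, r sinθ); lever angle φ = atan2(r sinθ, d + r cosθ).
Differentiating tanφ: φ̇ = rω(d cosθ + r)/(d² + r² + 2dr cosθ).
d² + r² + 2dr cosθ = |CA|² = 0.182401 m²;  d cosθ + r = +0.33234 m.
|ω_lever| = |0.1205·12.78·+0.33234| / 0.182401 = 2.8059 rad/s.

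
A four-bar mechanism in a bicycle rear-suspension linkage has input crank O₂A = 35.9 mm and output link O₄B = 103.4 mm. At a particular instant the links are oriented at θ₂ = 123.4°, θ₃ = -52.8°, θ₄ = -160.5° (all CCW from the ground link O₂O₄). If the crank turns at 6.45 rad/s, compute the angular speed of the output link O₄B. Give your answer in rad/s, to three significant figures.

ω₂ = 6.45 rad/s
Differentiating the loop-closure r₂e^{iθ₂}+r₃e^{iθ₃}=r₁+r₄e^{iθ₄} gives r₂ω₂e^{iθ₂}+r₃ω₃e^{iθ₃}=r₄ω₄e^{iθ₄}.
Eliminating the other unknown: ω₄ = r₂ω₂ sin(θ₂−θ₃) / [r₄ sin(θ₄−θ₃)].
Numerator sine = +0.06627; denominator sine = -0.95266.
Result = 0.0359·6.45·(+0.06627) / (0.1034·(-0.95266)) = -0.15579 rad/s; magnitude 0.15579 rad/s.

0.156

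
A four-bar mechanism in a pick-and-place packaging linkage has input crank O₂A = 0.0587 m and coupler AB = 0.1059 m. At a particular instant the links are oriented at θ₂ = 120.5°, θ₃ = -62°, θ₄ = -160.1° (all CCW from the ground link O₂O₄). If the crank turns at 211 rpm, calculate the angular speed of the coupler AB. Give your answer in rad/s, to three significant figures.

12.2

ω₂ = 22.1 rad/s (from 211 rpm).
Differentiating the loop-closure r₂e^{iθ₂}+r₃e^{iθ₃}=r₁+r₄e^{iθ₄} gives r₂ω₂e^{iθ₂}+r₃ω₃e^{iθ₃}=r₄ω₄e^{iθ₄}.
Eliminating the other unknown: ω₃ = r₂ω₂ sin(θ₄−θ₂) / [r₃ sin(θ₃−θ₄)].
Numerator sine = +0.98294; denominator sine = +0.99002.
Result = 0.0587·22.1·(+0.98294) / (0.1059·(+0.99002)) = +12.16 rad/s; magnitude 12.16 rad/s.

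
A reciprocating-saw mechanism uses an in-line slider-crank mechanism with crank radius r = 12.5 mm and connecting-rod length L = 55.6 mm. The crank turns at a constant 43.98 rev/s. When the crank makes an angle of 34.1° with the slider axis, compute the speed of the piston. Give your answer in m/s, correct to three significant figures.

2.30

ω = 2π·44 = 276.3 rad/s
For an in-line slider-crank, x = r cosθ + √(L² − r² sin²θ), so v = −rω sinθ·[1 + r cosθ/√(L² − r² sin²θ)].
With r = 0.0125 m, L = 0.0556 m, θ = 34.1°: √(L² − r² sin²θ) = 0.055157 m.
v = −0.0125·276.3·0.56064·[1 + 0.0125·0.82806/0.055157] = -2.3 m/s.
|v| = 2.3 m/s.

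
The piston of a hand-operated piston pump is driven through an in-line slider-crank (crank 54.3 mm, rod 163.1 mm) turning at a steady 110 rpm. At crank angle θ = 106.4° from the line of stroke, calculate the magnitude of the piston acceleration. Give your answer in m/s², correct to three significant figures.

4.14

ω = 2π·110/60 = 11.52 rad/s
x(θ) = r cosθ + √(L² − r² sin²θ); with ω constant, a = ω²·d²x/dθ².
d²x/dθ² = −r cosθ − r²(cos2θ)/√u − r⁴ sin²2θ/(4u^{3/2}),  u = L² − r² sin²θ = 0.0238882 m².
Substituting r = 0.0543 m, L = 0.1631 m, θ = 106.4°: d²x/dθ² = +0.031194 m.
a = ω²·d²x/dθ² = (11.52)²·(+0.031194) = +4.1392 m/s²;  |a| = 4.1392 m/s².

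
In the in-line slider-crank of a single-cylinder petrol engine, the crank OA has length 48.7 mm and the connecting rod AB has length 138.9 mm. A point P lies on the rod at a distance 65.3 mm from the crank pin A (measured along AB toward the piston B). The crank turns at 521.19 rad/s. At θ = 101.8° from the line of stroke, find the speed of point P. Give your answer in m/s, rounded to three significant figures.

24.1

ω = 521.2 rad/s.  Crank-pin speed |V_A| = rω = 25.382 m/s, perpendicular to OA.
Rod angle: sinφ = −(r/L) sinθ ⇒ φ = -20.072°; ω_rod = −rω cosθ/√(L²−r²sin²θ) = +39.785 rad/s.
V_P = V_A + ω_rod × AP, with AP = 0.0653 m along the rod.
Components: V_Px = −rω sinθ − a·ω_rod·sinφ = -23.954 m/s;  V_Py = rω cosθ + a·ω_rod·cosφ = -2.7503 m/s.
|V_P| = √(V_Px² + V_Py²) = 24.111 m/s.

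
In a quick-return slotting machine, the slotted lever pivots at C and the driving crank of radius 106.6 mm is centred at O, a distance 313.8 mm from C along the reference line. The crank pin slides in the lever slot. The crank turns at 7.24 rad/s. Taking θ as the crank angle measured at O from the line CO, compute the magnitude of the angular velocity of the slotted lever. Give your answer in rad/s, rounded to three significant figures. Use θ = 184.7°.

3.69

ω = 7.24 rad/s
Crank pin A relative to C: A = (d + r cosθ, r sinθ); lever angle φ = atan2(r sinθ, d + r cosθ).
Differentiating tanφ: φ̇ = rω(d cosθ + r)/(d² + r² + 2dr cosθ).
d² + r² + 2dr cosθ = |CA|² = 0.0431568 m²;  d cosθ + r = -0.20614 m.
|ω_lever| = |0.1066·7.24·-0.20614| / 0.0431568 = 3.6865 rad/s.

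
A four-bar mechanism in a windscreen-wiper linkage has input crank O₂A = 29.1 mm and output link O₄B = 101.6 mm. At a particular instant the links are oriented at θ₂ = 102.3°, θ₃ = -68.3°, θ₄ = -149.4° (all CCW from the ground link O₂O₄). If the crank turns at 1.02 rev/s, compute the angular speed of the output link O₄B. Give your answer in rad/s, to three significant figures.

0.303

ω₂ = 6.409 rad/s (from 1.02 rev/s).
Differentiating the loop-closure r₂e^{iθ₂}+r₃e^{iθ₃}=r₁+r₄e^{iθ₄} gives r₂ω₂e^{iθ₂}+r₃ω₃e^{iθ₃}=r₄ω₄e^{iθ₄}.
Eliminating the other unknown: ω₄ = r₂ω₂ sin(θ₂−θ₃) / [r₄ sin(θ₄−θ₃)].
Numerator sine = +0.16333; denominator sine = -0.98796.
Result = 0.0291·6.409·(+0.16333) / (0.1016·(-0.98796)) = -0.30346 rad/s; magnitude 0.30346 rad/s.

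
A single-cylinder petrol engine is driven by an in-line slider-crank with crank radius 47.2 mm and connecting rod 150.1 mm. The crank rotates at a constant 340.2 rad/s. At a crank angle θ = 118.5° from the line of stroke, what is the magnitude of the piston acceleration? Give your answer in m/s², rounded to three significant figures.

ω = 340.2 rad/s
x(θ) = r cosθ + √(L² − r² sin²θ); with ω constant, a = ω²·d²x/dθ².
d²x/dθ² = −r cosθ − r²(cos2θ)/√u − r⁴ sin²2θ/(4u^{3/2}),  u = L² − r² sin²θ = 0.0208094 m².
Substituting r = 0.0472 m, L = 0.1501 m, θ = 118.5°: d²x/dθ² = +0.030642 m.
a = ω²·d²x/dθ² = (340.2)²·(+0.030642) = +3546.4 m/s²;  |a| = 3546.4 m/s².

3550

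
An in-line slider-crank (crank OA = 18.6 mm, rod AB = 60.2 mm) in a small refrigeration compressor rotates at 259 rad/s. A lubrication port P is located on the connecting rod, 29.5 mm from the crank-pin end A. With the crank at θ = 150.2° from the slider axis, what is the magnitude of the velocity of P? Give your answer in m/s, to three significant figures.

ω = 259 rad/s.  Crank-pin speed |V_A| = rω = 4.8174 m/s, perpendicular to OA.
Rod angle: sinφ = −(r/L) sinθ ⇒ φ = -8.833°; ω_rod = −rω cosθ/√(L²−r²sin²θ) = +70.275 rad/s.
V_P = V_A + ω_rod × AP, with AP = 0.0295 m along the rod.
Components: V_Px = −rω sinθ − a·ω_rod·sinφ = -2.0758 m/s;  V_Py = rω cosθ + a·ω_rod·cosφ = -2.1319 m/s.
|V_P| = √(V_Px² + V_Py²) = 2.9755 m/s.

2.98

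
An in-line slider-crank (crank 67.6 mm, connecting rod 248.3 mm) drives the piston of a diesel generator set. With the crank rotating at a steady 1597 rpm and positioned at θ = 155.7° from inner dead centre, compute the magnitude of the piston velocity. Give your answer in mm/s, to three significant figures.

ω = 2π·1597/60 = 167.2 rad/s
For an in-line slider-crank, x = r cosθ + √(L² − r² sin²θ), so v = −rω sinθ·[1 + r cosθ/√(L² − r² sin²θ)].
With r = 0.0676 m, L = 0.2483 m, θ = 155.7°: √(L² − r² sin²θ) = 0.24674 m.
v = −0.0676·167.2·0.41151·[1 + 0.0676·-0.91140/0.24674] = -3.4906 m/s.
|v| = 3.4906 m/s = 3490.6 mm/s.

3490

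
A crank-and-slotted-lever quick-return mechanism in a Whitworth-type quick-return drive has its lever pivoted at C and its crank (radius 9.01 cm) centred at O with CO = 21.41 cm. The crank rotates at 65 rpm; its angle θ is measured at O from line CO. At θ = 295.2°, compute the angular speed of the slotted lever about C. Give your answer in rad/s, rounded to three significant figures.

ω = 6.807 rad/s (from 65 rpm).
Crank pin A relative to C: A = (d + r cosθ, r sinθ); lever angle φ = atan2(r sinθ, d + r cosθ).
Differentiating tanφ: φ̇ = rω(d cosθ + r)/(d² + r² + 2dr cosθ).
d² + r² + 2dr cosθ = |CA|² = 0.0703837 m²;  d cosθ + r = +0.18126 m.
|ω_lever| = |0.0901·6.807·+0.18126| / 0.0703837 = 1.5794 rad/s.

1.58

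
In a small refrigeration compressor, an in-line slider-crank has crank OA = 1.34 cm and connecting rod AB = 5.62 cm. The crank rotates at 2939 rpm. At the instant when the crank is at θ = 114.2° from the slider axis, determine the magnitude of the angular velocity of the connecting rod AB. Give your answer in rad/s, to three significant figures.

ω = 307.8 rad/s (converted from 2939 rpm).
The rod makes angle φ with the slider axis where L sinφ = r sinθ; differentiating, L cosφ·φ̇ = r ω cosθ.
L cosφ = √(L² − r² sin²θ) = 0.054855 m.
|ω_rod| = r ω |cosθ| / √(L² − r² sin²θ) = 0.0134·307.8·0.40992/0.054855 = 30.819 rad/s.

30.8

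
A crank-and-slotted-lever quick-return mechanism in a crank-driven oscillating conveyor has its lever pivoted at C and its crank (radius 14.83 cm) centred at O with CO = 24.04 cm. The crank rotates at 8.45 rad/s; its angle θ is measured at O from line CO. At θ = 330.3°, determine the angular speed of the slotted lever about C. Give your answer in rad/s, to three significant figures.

3.16

ω = 8.45 rad/s
Crank pin A relative to C: A = (d + r cosθ, r sinθ); lever angle φ = atan2(r sinθ, d + r cosθ).
Differentiating tanφ: φ̇ = rω(d cosθ + r)/(d² + r² + 2dr cosθ).
d² + r² + 2dr cosθ = |CA|² = 0.141721 m²;  d cosθ + r = +0.35712 m.
|ω_lever| = |0.1483·8.45·+0.35712| / 0.141721 = 3.1577 rad/s.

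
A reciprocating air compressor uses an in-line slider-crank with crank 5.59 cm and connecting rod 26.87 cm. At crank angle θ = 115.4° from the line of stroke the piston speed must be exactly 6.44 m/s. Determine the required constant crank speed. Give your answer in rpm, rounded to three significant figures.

1340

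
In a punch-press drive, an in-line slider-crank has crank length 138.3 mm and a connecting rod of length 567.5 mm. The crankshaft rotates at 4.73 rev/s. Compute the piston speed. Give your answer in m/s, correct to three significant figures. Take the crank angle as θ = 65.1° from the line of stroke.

4.12

ω = 2π·4.73 = 29.72 rad/s
For an in-line slider-crank, x = r cosθ + √(L² − r² sin²θ), so v = −rω sinθ·[1 + r cosθ/√(L² − r² sin²θ)].
With r = 0.1383 m, L = 0.5675 m, θ = 65.1°: √(L² − r² sin²θ) = 0.55346 m.
v = −0.1383·29.72·0.90704·[1 + 0.1383·0.42104/0.55346] = -4.1204 m/s.
|v| = 4.1204 m/s.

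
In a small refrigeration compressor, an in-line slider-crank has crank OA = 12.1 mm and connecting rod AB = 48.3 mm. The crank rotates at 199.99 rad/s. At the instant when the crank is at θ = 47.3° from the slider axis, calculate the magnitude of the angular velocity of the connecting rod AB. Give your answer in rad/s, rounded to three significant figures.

ω = 200 rad/s
The rod makes angle φ with the slider axis where L sinφ = r sinθ; differentiating, L cosφ·φ̇ = r ω cosθ.
L cosφ = √(L² − r² sin²θ) = 0.047474 m.
|ω_rod| = r ω |cosθ| / √(L² − r² sin²θ) = 0.0121·200·0.67816/0.047474 = 34.567 rad/s.

34.6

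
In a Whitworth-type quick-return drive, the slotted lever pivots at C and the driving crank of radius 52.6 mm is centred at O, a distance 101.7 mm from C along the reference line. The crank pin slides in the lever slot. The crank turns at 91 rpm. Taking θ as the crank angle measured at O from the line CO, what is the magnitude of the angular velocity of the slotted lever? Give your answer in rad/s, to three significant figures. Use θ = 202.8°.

6.35

ω = 9.529 rad/s (from 91 rpm).
Crank pin A relative to C: A = (d + r cosθ, r sinθ); lever angle φ = atan2(r sinθ, d + r cosθ).
Differentiating tanφ: φ̇ = rω(d cosθ + r)/(d² + r² + 2dr cosθ).
d² + r² + 2dr cosθ = |CA|² = 0.00324678 m²;  d cosθ + r = -0.041153 m.
|ω_lever| = |0.0526·9.529·-0.041153| / 0.00324678 = 6.3534 rad/s.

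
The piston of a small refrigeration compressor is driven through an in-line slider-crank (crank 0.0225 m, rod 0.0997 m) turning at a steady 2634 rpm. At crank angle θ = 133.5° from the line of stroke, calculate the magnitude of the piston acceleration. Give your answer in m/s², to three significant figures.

ω = 2π·2634/60 = 275.8 rad/s
x(θ) = r cosθ + √(L² − r² sin²θ); with ω constant, a = ω²·d²x/dθ².
d²x/dθ² = −r cosθ − r²(cos2θ)/√u − r⁴ sin²2θ/(4u^{3/2}),  u = L² − r² sin²θ = 0.00967372 m².
Substituting r = 0.0225 m, L = 0.0997 m, θ = 133.5°: d²x/dθ² = +0.01569 m.
a = ω²·d²x/dθ² = (275.8)²·(+0.01569) = +1193.8 m/s²;  |a| = 1193.8 m/s².

1190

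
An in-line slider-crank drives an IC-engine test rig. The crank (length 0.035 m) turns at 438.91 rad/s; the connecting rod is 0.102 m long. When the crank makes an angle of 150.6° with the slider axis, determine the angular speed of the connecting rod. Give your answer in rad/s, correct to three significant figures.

133

ω = 438.9 rad/s
The rod makes angle φ with the slider axis where L sinφ = r sinθ; differentiating, L cosφ·φ̇ = r ω cosθ.
L cosφ = √(L² − r² sin²θ) = 0.10054 m.
|ω_rod| = r ω |cosθ| / √(L² − r² sin²θ) = 0.035·438.9·0.87121/0.10054 = 133.11 rad/s.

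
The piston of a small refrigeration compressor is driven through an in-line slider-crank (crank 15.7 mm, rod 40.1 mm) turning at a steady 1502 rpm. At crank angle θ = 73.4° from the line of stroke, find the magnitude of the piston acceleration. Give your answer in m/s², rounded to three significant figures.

ω = 2π·1502/60 = 157.3 rad/s
x(θ) = r cosθ + √(L² − r² sin²θ); with ω constant, a = ω²·d²x/dθ².
d²x/dθ² = −r cosθ − r²(cos2θ)/√u − r⁴ sin²2θ/(4u^{3/2}),  u = L² − r² sin²θ = 0.00138164 m².
Substituting r = 0.0157 m, L = 0.0401 m, θ = 73.4°: d²x/dθ² = +0.00097489 m.
a = ω²·d²x/dθ² = (157.3)²·(+0.00097489) = +24.119 m/s²;  |a| = 24.119 m/s².

24.1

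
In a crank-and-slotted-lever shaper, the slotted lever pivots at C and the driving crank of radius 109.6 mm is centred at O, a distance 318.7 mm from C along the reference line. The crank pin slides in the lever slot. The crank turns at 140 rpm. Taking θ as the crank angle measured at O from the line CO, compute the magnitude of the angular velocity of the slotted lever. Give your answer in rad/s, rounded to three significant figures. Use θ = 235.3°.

ω = 14.66 rad/s (from 140 rpm).
Crank pin A relative to C: A = (d + r cosθ, r sinθ); lever angle φ = atan2(r sinθ, d + r cosθ).
Differentiating tanφ: φ̇ = rω(d cosθ + r)/(d² + r² + 2dr cosθ).
d² + r² + 2dr cosθ = |CA|² = 0.0738125 m²;  d cosθ + r = -0.071829 m.
|ω_lever| = |0.1096·14.66·-0.071829| / 0.0738125 = 1.5636 rad/s.

1.56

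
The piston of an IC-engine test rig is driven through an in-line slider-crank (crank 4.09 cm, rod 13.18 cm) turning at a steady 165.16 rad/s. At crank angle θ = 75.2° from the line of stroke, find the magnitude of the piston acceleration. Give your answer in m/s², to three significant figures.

ω = 165.2 rad/s
x(θ) = r cosθ + √(L² − r² sin²θ); with ω constant, a = ω²·d²x/dθ².
d²x/dθ² = −r cosθ − r²(cos2θ)/√u − r⁴ sin²2θ/(4u^{3/2}),  u = L² − r² sin²θ = 0.0158076 m².
Substituting r = 0.0409 m, L = 0.1318 m, θ = 75.2°: d²x/dθ² = +0.001035 m.
a = ω²·d²x/dθ² = (165.2)²·(+0.001035) = +28.232 m/s²;  |a| = 28.232 m/s².

28.2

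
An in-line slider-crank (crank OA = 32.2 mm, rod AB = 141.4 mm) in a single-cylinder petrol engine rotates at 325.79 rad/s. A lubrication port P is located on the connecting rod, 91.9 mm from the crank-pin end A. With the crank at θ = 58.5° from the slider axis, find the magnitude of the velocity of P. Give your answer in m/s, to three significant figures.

ω = 325.8 rad/s.  Crank-pin speed |V_A| = rω = 10.49 m/s, perpendicular to OA.
Rod angle: sinφ = −(r/L) sinθ ⇒ φ = -11.196°; ω_rod = −rω cosθ/√(L²−r²sin²θ) = -39.516 rad/s.
V_P = V_A + ω_rod × AP, with AP = 0.0919 m along the rod.
Components: V_Px = −rω sinθ − a·ω_rod·sinφ = -9.6497 m/s;  V_Py = rω cosθ + a·ω_rod·cosφ = +1.9188 m/s.
|V_P| = √(V_Px² + V_Py²) = 9.8386 m/s.

9.84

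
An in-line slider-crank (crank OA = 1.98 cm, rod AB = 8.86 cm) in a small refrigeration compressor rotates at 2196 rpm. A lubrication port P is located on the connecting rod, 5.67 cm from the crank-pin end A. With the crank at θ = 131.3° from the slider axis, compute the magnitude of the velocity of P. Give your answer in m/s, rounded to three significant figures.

3.28

ω = 230 rad/s.  Crank-pin speed |V_A| = rω = 4.5533 m/s, perpendicular to OA.
Rod angle: sinφ = −(r/L) sinθ ⇒ φ = -9.665°; ω_rod = −rω cosθ/√(L²−r²sin²θ) = +34.407 rad/s.
V_P = V_A + ω_rod × AP, with AP = 0.0567 m along the rod.
Components: V_Px = −rω sinθ − a·ω_rod·sinφ = -3.0932 m/s;  V_Py = rω cosθ + a·ω_rod·cosφ = -1.082 m/s.
|V_P| = √(V_Px² + V_Py²) = 3.277 m/s.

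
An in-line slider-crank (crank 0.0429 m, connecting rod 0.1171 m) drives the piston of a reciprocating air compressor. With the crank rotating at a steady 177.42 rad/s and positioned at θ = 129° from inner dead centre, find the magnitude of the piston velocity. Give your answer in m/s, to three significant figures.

4.49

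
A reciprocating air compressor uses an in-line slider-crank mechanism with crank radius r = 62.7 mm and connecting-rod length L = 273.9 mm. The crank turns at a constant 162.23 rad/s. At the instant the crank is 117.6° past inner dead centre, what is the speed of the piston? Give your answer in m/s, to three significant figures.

ω = 162.2 rad/s
For an in-line slider-crank, x = r cosθ + √(L² − r² sin²θ), so v = −rω sinθ·[1 + r cosθ/√(L² − r² sin²θ)].
With r = 0.0627 m, L = 0.2739 m, θ = 117.6°: √(L² − r² sin²θ) = 0.2682 m.
v = −0.0627·162.2·0.88620·[1 + 0.0627·-0.46330/0.2682] = -8.038 m/s.
|v| = 8.038 m/s.

8.04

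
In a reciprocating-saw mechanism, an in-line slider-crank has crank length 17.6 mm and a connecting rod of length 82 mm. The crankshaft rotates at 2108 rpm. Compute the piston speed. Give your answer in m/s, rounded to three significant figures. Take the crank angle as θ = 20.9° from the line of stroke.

ω = 2π·2108/60 = 220.7 rad/s
For an in-line slider-crank, x = r cosθ + √(L² − r² sin²θ), so v = −rω sinθ·[1 + r cosθ/√(L² − r² sin²θ)].
With r = 0.0176 m, L = 0.082 m, θ = 20.9°: √(L² − r² sin²θ) = 0.081759 m.
v = −0.0176·220.7·0.35674·[1 + 0.0176·0.93420/0.081759] = -1.6647 m/s.
|v| = 1.6647 m/s.

1.66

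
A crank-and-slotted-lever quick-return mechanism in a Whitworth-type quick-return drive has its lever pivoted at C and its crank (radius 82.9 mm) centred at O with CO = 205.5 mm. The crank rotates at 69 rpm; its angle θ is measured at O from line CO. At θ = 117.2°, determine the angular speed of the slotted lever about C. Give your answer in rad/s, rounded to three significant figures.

0.197

ω = 7.226 rad/s (from 69 rpm).
Crank pin A relative to C: A = (d + r cosθ, r sinθ); lever angle φ = atan2(r sinθ, d + r cosθ).
Differentiating tanφ: φ̇ = rω(d cosθ + r)/(d² + r² + 2dr cosθ).
d² + r² + 2dr cosθ = |CA|² = 0.0335285 m²;  d cosθ + r = -0.011034 m.
|ω_lever| = |0.0829·7.226·-0.011034| / 0.0335285 = 0.19712 rad/s.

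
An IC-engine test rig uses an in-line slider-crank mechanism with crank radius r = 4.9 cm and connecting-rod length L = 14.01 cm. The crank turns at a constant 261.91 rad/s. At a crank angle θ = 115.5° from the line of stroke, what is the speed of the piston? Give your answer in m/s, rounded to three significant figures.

9.75

ω = 261.9 rad/s
For an in-line slider-crank, x = r cosθ + √(L² − r² sin²θ), so v = −rω sinθ·[1 + r cosθ/√(L² − r² sin²θ)].
With r = 0.049 m, L = 0.1401 m, θ = 115.5°: √(L² − r² sin²θ) = 0.13294 m.
v = −0.049·261.9·0.90259·[1 + 0.049·-0.43051/0.13294] = -9.7453 m/s.
|v| = 9.7453 m/s.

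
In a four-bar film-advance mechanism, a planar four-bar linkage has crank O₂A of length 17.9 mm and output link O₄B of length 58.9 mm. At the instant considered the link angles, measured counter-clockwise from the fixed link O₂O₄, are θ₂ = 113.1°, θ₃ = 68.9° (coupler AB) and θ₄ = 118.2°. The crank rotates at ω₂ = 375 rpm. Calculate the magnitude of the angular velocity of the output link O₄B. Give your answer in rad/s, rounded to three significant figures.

11.0

ω₂ = 39.27 rad/s (from 375 rpm).
Differentiating the loop-closure r₂e^{iθ₂}+r₃e^{iθ₃}=r₁+r₄e^{iθ₄} gives r₂ω₂e^{iθ₂}+r₃ω₃e^{iθ₃}=r₄ω₄e^{iθ₄}.
Eliminating the other unknown: ω₄ = r₂ω₂ sin(θ₂−θ₃) / [r₄ sin(θ₄−θ₃)].
Numerator sine = +0.69717; denominator sine = +0.75813.
Result = 0.0179·39.27·(+0.69717) / (0.0589·(+0.75813)) = +10.975 rad/s; magnitude 10.975 rad/s.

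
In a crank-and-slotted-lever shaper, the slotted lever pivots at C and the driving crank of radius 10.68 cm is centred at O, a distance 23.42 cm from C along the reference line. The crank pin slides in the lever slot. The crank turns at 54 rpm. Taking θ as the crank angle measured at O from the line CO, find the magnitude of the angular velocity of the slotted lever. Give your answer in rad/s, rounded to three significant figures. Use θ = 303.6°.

1.52

ω = 5.655 rad/s (from 54 rpm).
Crank pin A relative to C: A = (d + r cosθ, r sinθ); lever angle φ = atan2(r sinθ, d + r cosθ).
Differentiating tanφ: φ̇ = rω(d cosθ + r)/(d² + r² + 2dr cosθ).
d² + r² + 2dr cosθ = |CA|² = 0.0939394 m²;  d cosθ + r = +0.2364 m.
|ω_lever| = |0.1068·5.655·+0.2364| / 0.0939394 = 1.5199 rad/s.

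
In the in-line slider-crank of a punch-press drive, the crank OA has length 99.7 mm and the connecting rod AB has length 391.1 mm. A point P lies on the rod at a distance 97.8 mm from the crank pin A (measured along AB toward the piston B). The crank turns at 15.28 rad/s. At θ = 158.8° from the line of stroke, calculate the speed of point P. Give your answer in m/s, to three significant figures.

ω = 15.28 rad/s.  Crank-pin speed |V_A| = rω = 1.5234 m/s, perpendicular to OA.
Rod angle: sinφ = −(r/L) sinθ ⇒ φ = -5.289°; ω_rod = −rω cosθ/√(L²−r²sin²θ) = +3.6471 rad/s.
V_P = V_A + ω_rod × AP, with AP = 0.0978 m along the rod.
Components: V_Px = −rω sinθ − a·ω_rod·sinφ = -0.51802 m/s;  V_Py = rω cosθ + a·ω_rod·cosφ = -1.0651 m/s.
|V_P| = √(V_Px² + V_Py²) = 1.1844 m/s.

1.18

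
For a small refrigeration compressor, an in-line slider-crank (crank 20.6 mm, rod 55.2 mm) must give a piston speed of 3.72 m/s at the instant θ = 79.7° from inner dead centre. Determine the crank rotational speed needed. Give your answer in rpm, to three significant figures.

For an in-line slider-crank, |v_piston| = rω|sinθ|·[1 + r cosθ/√(L² − r² sin²θ)].
With r = 0.0206 m, L = 0.0552 m, θ = 79.7°: the bracketed kinematic factor |dx/dθ| = 0.021722 m.
ω = v/|dx/dθ| = 3.72/0.021722 = 171.25 rad/s.
N = 60ω/(2π) = 1635.4 rpm.

1640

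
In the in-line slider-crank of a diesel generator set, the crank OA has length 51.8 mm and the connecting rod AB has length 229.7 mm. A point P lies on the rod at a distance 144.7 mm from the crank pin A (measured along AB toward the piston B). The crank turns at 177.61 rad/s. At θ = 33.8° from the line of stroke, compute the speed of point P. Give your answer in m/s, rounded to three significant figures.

ω = 177.6 rad/s.  Crank-pin speed |V_A| = rω = 9.2002 m/s, perpendicular to OA.
Rod angle: sinφ = −(r/L) sinθ ⇒ φ = -7.207°; ω_rod = −rω cosθ/√(L²−r²sin²θ) = -33.549 rad/s.
V_P = V_A + ω_rod × AP, with AP = 0.1447 m along the rod.
Components: V_Px = −rω sinθ − a·ω_rod·sinφ = -5.727 m/s;  V_Py = rω cosθ + a·ω_rod·cosφ = +2.8291 m/s.
|V_P| = √(V_Px² + V_Py²) = 6.3877 m/s.

6.39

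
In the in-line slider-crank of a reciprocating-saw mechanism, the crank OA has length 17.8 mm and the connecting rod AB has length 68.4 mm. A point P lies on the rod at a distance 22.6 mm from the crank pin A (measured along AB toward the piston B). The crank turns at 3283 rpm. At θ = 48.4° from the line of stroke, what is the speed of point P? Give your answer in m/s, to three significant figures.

5.55

ω = 343.8 rad/s.  Crank-pin speed |V_A| = rω = 6.1196 m/s, perpendicular to OA.
Rod angle: sinφ = −(r/L) sinθ ⇒ φ = -11.221°; ω_rod = −rω cosθ/√(L²−r²sin²θ) = -60.557 rad/s.
V_P = V_A + ω_rod × AP, with AP = 0.0226 m along the rod.
Components: V_Px = −rω sinθ − a·ω_rod·sinφ = -4.8425 m/s;  V_Py = rω cosθ + a·ω_rod·cosφ = +2.7205 m/s.
|V_P| = √(V_Px² + V_Py²) = 5.5544 m/s.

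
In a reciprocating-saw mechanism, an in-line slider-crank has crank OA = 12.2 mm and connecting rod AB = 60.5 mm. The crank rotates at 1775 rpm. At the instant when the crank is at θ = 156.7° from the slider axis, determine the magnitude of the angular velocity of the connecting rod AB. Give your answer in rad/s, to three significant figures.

34.5

ω = 185.9 rad/s (converted from 1775 rpm).
The rod makes angle φ with the slider axis where L sinφ = r sinθ; differentiating, L cosφ·φ̇ = r ω cosθ.
L cosφ = √(L² − r² sin²θ) = 0.060307 m.
|ω_rod| = r ω |cosθ| / √(L² − r² sin²θ) = 0.0122·185.9·0.91845/0.060307 = 34.536 rad/s.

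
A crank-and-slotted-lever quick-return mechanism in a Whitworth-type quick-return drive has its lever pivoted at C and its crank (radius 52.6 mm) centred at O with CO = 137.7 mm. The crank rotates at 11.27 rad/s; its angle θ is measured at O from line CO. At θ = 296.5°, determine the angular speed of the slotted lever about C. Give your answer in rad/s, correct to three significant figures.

ω = 11.27 rad/s
Crank pin A relative to C: A = (d + r cosθ, r sinθ); lever angle φ = atan2(r sinθ, d + r cosθ).
Differentiating tanφ: φ̇ = rω(d cosθ + r)/(d² + r² + 2dr cosθ).
d² + r² + 2dr cosθ = |CA|² = 0.0281917 m²;  d cosθ + r = +0.11404 m.
|ω_lever| = |0.0526·11.27·+0.11404| / 0.0281917 = 2.398 rad/s.

2.40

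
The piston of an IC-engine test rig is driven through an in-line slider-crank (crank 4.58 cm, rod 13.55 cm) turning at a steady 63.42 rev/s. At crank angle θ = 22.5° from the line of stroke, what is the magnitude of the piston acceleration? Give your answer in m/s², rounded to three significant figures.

8510

ω = 2π·63.4 = 398.5 rad/s
x(θ) = r cosθ + √(L² − r² sin²θ); with ω constant, a = ω²·d²x/dθ².
d²x/dθ² = −r cosθ − r²(cos2θ)/√u − r⁴ sin²2θ/(4u^{3/2}),  u = L² − r² sin²θ = 0.0180531 m².
Substituting r = 0.0458 m, L = 0.1355 m, θ = 22.5°: d²x/dθ² = -0.05358 m.
a = ω²·d²x/dθ² = (398.5)²·(-0.05358) = -8507.7 m/s²;  |a| = 8507.7 m/s².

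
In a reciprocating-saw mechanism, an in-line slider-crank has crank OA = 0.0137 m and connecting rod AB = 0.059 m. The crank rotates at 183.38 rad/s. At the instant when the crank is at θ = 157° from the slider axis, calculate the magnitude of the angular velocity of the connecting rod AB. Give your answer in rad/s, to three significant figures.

39.4

ω = 183.4 rad/s
The rod makes angle φ with the slider axis where L sinφ = r sinθ; differentiating, L cosφ·φ̇ = r ω cosθ.
L cosφ = √(L² − r² sin²θ) = 0.058757 m.
|ω_rod| = r ω |cosθ| / √(L² − r² sin²θ) = 0.0137·183.4·0.92050/0.058757 = 39.359 rad/s.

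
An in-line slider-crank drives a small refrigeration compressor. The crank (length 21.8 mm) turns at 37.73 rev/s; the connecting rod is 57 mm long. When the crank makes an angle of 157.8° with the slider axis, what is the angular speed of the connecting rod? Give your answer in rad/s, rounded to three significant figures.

ω = 237.1 rad/s (converted from 37.73 rev/s).
The rod makes angle φ with the slider axis where L sinφ = r sinθ; differentiating, L cosφ·φ̇ = r ω cosθ.
L cosφ = √(L² − r² sin²θ) = 0.056402 m.
|ω_rod| = r ω |cosθ| / √(L² − r² sin²θ) = 0.0218·237.1·0.92587/0.056402 = 84.836 rad/s.

84.8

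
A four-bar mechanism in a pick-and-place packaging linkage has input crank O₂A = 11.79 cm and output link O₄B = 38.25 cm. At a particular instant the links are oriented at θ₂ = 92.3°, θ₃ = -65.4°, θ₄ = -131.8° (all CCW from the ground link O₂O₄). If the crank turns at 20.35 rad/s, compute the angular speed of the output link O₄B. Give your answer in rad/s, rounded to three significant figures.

2.60

ω₂ = 20.35 rad/s
Differentiating the loop-closure r₂e^{iθ₂}+r₃e^{iθ₃}=r₁+r₄e^{iθ₄} gives r₂ω₂e^{iθ₂}+r₃ω₃e^{iθ₃}=r₄ω₄e^{iθ₄}.
Eliminating the other unknown: ω₄ = r₂ω₂ sin(θ₂−θ₃) / [r₄ sin(θ₄−θ₃)].
Numerator sine = +0.37946; denominator sine = -0.91636.
Result = 0.1179·20.35·(+0.37946) / (0.3825·(-0.91636)) = -2.5974 rad/s; magnitude 2.5974 rad/s.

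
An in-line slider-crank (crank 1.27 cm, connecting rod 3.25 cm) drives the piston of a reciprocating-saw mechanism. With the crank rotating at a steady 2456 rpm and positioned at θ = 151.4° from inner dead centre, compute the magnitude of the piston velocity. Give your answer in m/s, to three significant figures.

1.02

ω = 2π·2456/60 = 257.2 rad/s
For an in-line slider-crank, x = r cosθ + √(L² − r² sin²θ), so v = −rω sinθ·[1 + r cosθ/√(L² − r² sin²θ)].
With r = 0.0127 m, L = 0.0325 m, θ = 151.4°: √(L² − r² sin²θ) = 0.031926 m.
v = −0.0127·257.2·0.47869·[1 + 0.0127·-0.87798/0.031926] = -1.0175 m/s.
|v| = 1.0175 m/s.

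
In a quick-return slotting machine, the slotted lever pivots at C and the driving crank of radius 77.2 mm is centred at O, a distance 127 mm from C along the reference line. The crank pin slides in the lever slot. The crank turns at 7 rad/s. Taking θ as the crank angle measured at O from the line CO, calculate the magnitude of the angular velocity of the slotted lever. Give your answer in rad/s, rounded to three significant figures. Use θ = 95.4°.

ω = 7 rad/s
Crank pin A relative to C: A = (d + r cosθ, r sinθ); lever angle φ = atan2(r sinθ, d + r cosθ).
Differentiating tanφ: φ̇ = rω(d cosθ + r)/(d² + r² + 2dr cosθ).
d² + r² + 2dr cosθ = |CA|² = 0.0202435 m²;  d cosθ + r = +0.065248 m.
|ω_lever| = |0.0772·7·+0.065248| / 0.0202435 = 1.7418 rad/s.

1.74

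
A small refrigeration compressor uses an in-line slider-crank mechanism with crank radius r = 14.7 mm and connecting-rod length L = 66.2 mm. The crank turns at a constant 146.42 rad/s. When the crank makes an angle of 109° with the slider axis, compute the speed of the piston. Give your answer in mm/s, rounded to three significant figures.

ω = 146.4 rad/s
For an in-line slider-crank, x = r cosθ + √(L² − r² sin²θ), so v = −rω sinθ·[1 + r cosθ/√(L² − r² sin²θ)].
With r = 0.0147 m, L = 0.0662 m, θ = 109°: √(L² − r² sin²θ) = 0.064724 m.
v = −0.0147·146.4·0.94552·[1 + 0.0147·-0.32557/0.064724] = -1.8846 m/s.
|v| = 1.8846 m/s = 1884.6 mm/s.

1880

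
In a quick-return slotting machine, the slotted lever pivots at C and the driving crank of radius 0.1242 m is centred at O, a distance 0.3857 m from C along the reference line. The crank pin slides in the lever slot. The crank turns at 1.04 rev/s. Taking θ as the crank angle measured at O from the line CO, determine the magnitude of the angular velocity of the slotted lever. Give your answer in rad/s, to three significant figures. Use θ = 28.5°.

1.51

ω = 6.535 rad/s (from 1.04 rev/s).
Crank pin A relative to C: A = (d + r cosθ, r sinθ); lever angle φ = atan2(r sinθ, d + r cosθ).
Differentiating tanφ: φ̇ = rω(d cosθ + r)/(d² + r² + 2dr cosθ).
d² + r² + 2dr cosθ = |CA|² = 0.248388 m²;  d cosθ + r = +0.46316 m.
|ω_lever| = |0.1242·6.535·+0.46316| / 0.248388 = 1.5133 rad/s.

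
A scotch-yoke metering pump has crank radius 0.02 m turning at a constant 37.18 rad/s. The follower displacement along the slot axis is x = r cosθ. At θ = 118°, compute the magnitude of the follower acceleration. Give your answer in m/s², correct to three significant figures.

ω = 37.18 rad/s
x = r cosθ ⇒ ẍ = −rω² cosθ (ω constant).
|a| = rω²|cosθ| = 0.02·(37.18)²·|cos 118°| = 12.98 m/s².

13.0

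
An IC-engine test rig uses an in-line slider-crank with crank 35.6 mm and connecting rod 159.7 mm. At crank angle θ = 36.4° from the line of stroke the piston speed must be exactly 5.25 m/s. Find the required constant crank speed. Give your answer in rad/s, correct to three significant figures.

For an in-line slider-crank, |v_piston| = rω|sinθ|·[1 + r cosθ/√(L² − r² sin²θ)].
With r = 0.0356 m, L = 0.1597 m, θ = 36.4°: the bracketed kinematic factor |dx/dθ| = 0.02495 m.
ω = v/|dx/dθ| = 5.25/0.02495 = 210.42 rad/s.

210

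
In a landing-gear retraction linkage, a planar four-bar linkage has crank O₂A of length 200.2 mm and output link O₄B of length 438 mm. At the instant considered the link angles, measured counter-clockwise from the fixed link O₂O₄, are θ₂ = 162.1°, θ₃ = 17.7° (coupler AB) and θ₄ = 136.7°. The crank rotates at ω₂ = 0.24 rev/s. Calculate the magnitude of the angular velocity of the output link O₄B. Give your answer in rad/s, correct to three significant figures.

ω₂ = 1.508 rad/s (from 0.24 rev/s).
Differentiating the loop-closure r₂e^{iθ₂}+r₃e^{iθ₃}=r₁+r₄e^{iθ₄} gives r₂ω₂e^{iθ₂}+r₃ω₃e^{iθ₃}=r₄ω₄e^{iθ₄}.
Eliminating the other unknown: ω₄ = r₂ω₂ sin(θ₂−θ₃) / [r₄ sin(θ₄−θ₃)].
Numerator sine = +0.58212; denominator sine = +0.87462.
Result = 0.2002·1.508·(+0.58212) / (0.438·(+0.87462)) = +0.45875 rad/s; magnitude 0.45875 rad/s.

0.459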